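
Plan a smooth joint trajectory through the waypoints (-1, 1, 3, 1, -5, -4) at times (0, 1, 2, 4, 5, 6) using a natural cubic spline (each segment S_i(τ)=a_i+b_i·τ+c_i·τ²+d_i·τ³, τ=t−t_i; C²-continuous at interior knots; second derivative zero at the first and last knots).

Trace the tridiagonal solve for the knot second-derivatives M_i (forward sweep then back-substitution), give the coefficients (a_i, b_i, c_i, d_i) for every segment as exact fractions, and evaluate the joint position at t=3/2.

  seg 0: a=-1 b=61/31 c=0 d=1/31
  seg 1: a=1 b=64/31 c=3/31 d=-5/31
  seg 2: a=3 b=55/31 c=-12/31 d=-1/2
  seg 3: a=1 b=-179/31 c=-105/31 d=98/31
  seg 4: a=-5 b=-95/31 c=189/31 d=-63/31
S(3/2) = 505/248

Δ: Δ0=2, Δ1=2, Δ2=-1, Δ3=-6, Δ4=1
row 1: diag=4, rhs=0; c'=1/4, d'=0
row 2: denom=6−1·1/4=23/4; d'=(-18−1·0)/(23/4)=-72/23
row 3: denom=6−2·8/23=122/23; d'=(-30−2·-72/23)/(122/23)=-273/61
row 4: denom=4−1·23/122=465/122; d'=(42−1·-273/61)/(465/122)=378/31
back: M4=378/31
back: M3=-273/61−23/122·378/31=-210/31
back: M2=-72/23−8/23·-210/31=-24/31
back: M1=0−1/4·-24/31=6/31
M: M0=0, M1=6/31, M2=-24/31, M3=-210/31, M4=378/31, M5=0
seg 0: a=-1, c=M0/2=0, d=(M1−M0)/(6·1)=1/31, b=Δ0−h0·(2M0+M1)/6=61/31
seg 1: a=1, c=M1/2=3/31, d=(M2−M1)/(6·1)=-5/31, b=Δ1−h1·(2M1+M2)/6=64/31
seg 2: a=3, c=M2/2=-12/31, d=(M3−M2)/(6·2)=-1/2, b=Δ2−h2·(2M2+M3)/6=55/31
seg 3: a=1, c=M3/2=-105/31, d=(M4−M3)/(6·1)=98/31, b=Δ3−h3·(2M3+M4)/6=-179/31
seg 4: a=-5, c=M4/2=189/31, d=(M5−M4)/(6·1)=-63/31, b=Δ4−h4·(2M4+M5)/6=-95/31
t_q=3/2 → seg 1, τ=1/2; S=1+64/31·τ+3/31·τ²+-5/31·τ³=505/248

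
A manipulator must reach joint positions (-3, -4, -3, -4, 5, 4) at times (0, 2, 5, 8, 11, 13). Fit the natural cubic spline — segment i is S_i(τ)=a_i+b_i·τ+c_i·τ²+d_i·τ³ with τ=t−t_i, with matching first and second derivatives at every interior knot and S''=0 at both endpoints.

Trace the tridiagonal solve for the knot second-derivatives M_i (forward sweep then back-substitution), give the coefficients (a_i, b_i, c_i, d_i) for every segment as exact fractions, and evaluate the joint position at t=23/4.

Δ: Δ0=-1/2, Δ1=1/3, Δ2=-1/3, Δ3=3, Δ4=-1/2
row 1: diag=10, rhs=5; c'=3/10, d'=1/2
row 2: denom=12−3·3/10=111/10; d'=(-4−3·1/2)/(111/10)=-55/111
row 3: denom=12−3·10/37=414/37; d'=(20−3·-55/111)/(414/37)=265/138
row 4: denom=10−3·37/138=423/46; d'=(-21−3·265/138)/(423/46)=-1231/423
back: M4=-1231/423
back: M3=265/138−37/138·-1231/423=3427/1269
back: M2=-55/111−10/37·3427/1269=-1555/1269
back: M1=1/2−3/10·-1555/1269=367/423
M: M0=0, M1=367/423, M2=-1555/1269, M3=3427/1269, M4=-1231/423, M5=0
seg 0: a=-3, c=M0/2=0, d=(M1−M0)/(6·2)=367/5076, b=Δ0−h0·(2M0+M1)/6=-2003/2538
seg 1: a=-4, c=M1/2=367/846, d=(M2−M1)/(6·3)=-1328/11421, b=Δ1−h1·(2M1+M2)/6=199/2538
seg 2: a=-3, c=M2/2=-1555/2538, d=(M3−M2)/(6·3)=53/243, b=Δ2−h2·(2M2+M3)/6=-1163/2538
seg 3: a=-4, c=M3/2=3427/2538, d=(M4−M3)/(6·3)=-3560/11421, b=Δ3−h3·(2M3+M4)/6=4453/2538
seg 4: a=5, c=M4/2=-1231/846, d=(M5−M4)/(6·2)=1231/5076, b=Δ4−h4·(2M4+M5)/6=3655/2538
t_q=23/4 → seg 2, τ=3/4; S=-3+-1163/2538·τ+-1555/2538·τ²+53/243·τ³=-32453/9024

  seg 0: a=-3 b=-2003/2538 c=0 d=367/5076
  seg 1: a=-4 b=199/2538 c=367/846 d=-1328/11421
  seg 2: a=-3 b=-1163/2538 c=-1555/2538 d=53/243
  seg 3: a=-4 b=4453/2538 c=3427/2538 d=-3560/11421
  seg 4: a=5 b=3655/2538 c=-1231/846 d=1231/5076
S(23/4) = -32453/9024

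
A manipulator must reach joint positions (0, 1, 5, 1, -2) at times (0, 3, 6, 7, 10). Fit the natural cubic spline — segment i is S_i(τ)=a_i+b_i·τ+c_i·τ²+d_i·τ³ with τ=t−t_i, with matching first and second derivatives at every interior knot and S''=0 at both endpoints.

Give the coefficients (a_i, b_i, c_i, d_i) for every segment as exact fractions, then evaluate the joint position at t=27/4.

Δ: Δ0=1/3, Δ1=4/3, Δ2=-4, Δ3=-1
row 1: diag=12, rhs=6; c'=1/4, d'=1/2
row 2: denom=8−3·1/4=29/4; d'=(-32−3·1/2)/(29/4)=-134/29
row 3: denom=8−1·4/29=228/29; d'=(18−1·-134/29)/(228/29)=164/57
back: M3=164/57
back: M2=-134/29−4/29·164/57=-286/57
back: M1=1/2−1/4·-286/57=100/57
M: M0=0, M1=100/57, M2=-286/57, M3=164/57, M4=0
seg 0: a=0, c=M0/2=0, d=(M1−M0)/(6·3)=50/513, b=Δ0−h0·(2M0+M1)/6=-31/57
seg 1: a=1, c=M1/2=50/57, d=(M2−M1)/(6·3)=-193/513, b=Δ1−h1·(2M1+M2)/6=119/57
seg 2: a=5, c=M2/2=-143/57, d=(M3−M2)/(6·1)=25/19, b=Δ2−h2·(2M2+M3)/6=-160/57
seg 3: a=1, c=M3/2=82/57, d=(M4−M3)/(6·3)=-82/513, b=Δ3−h3·(2M3+M4)/6=-221/57
t_q=27/4 → seg 2, τ=3/4; S=5+-160/57·τ+-143/57·τ²+25/19·τ³=2479/1216

  seg 0: a=0 b=-31/57 c=0 d=50/513
  seg 1: a=1 b=119/57 c=50/57 d=-193/513
  seg 2: a=5 b=-160/57 c=-143/57 d=25/19
  seg 3: a=1 b=-221/57 c=82/57 d=-82/513
S(27/4) = 2479/1216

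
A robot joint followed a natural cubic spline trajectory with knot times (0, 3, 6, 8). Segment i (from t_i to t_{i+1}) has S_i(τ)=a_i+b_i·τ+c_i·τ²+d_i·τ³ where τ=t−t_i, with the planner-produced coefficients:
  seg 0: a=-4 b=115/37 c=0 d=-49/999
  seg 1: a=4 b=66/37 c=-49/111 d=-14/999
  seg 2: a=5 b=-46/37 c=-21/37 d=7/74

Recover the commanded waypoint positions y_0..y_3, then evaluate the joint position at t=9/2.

y_0 = S_0(0) = a_0 = -4
y_1 = S_1(0) = a_1 = 4
y_2 = S_2(0) = a_2 = 5
y_3 = S_2(2) = 1
t_q=9/2 is in segment 1 (τ=3/2); S_1(τ)=417/74

y_0=-4 y_1=4 y_2=5 y_3=1
S(9/2) = 417/74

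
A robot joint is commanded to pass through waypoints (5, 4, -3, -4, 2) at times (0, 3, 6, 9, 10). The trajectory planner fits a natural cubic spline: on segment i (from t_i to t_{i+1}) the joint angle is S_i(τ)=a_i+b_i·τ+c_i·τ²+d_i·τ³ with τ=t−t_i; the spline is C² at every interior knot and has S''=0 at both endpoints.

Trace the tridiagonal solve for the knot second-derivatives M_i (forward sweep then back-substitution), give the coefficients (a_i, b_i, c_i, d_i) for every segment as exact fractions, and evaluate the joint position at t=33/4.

  seg 0: a=5 b=19/108 c=0 d=-55/972
  seg 1: a=4 b=-73/54 c=-55/108 d=59/972
  seg 2: a=-3 b=-299/108 c=1/27 d=251/972
  seg 3: a=-4 b=239/54 c=85/36 d=-85/108
S(33/4) = -4685/768

Δ: Δ0=-1/3, Δ1=-7/3, Δ2=-1/3, Δ3=6
row 1: diag=12, rhs=-12; c'=1/4, d'=-1
row 2: denom=12−3·1/4=45/4; d'=(12−3·-1)/(45/4)=4/3
row 3: denom=8−3·4/15=36/5; d'=(38−3·4/3)/(36/5)=85/18
back: M3=85/18
back: M2=4/3−4/15·85/18=2/27
back: M1=-1−1/4·2/27=-55/54
M: M0=0, M1=-55/54, M2=2/27, M3=85/18, M4=0
seg 0: a=5, c=M0/2=0, d=(M1−M0)/(6·3)=-55/972, b=Δ0−h0·(2M0+M1)/6=19/108
seg 1: a=4, c=M1/2=-55/108, d=(M2−M1)/(6·3)=59/972, b=Δ1−h1·(2M1+M2)/6=-73/54
seg 2: a=-3, c=M2/2=1/27, d=(M3−M2)/(6·3)=251/972, b=Δ2−h2·(2M2+M3)/6=-299/108
seg 3: a=-4, c=M3/2=85/36, d=(M4−M3)/(6·1)=-85/108, b=Δ3−h3·(2M3+M4)/6=239/54
t_q=33/4 → seg 2, τ=9/4; S=-3+-299/108·τ+1/27·τ²+251/972·τ³=-4685/768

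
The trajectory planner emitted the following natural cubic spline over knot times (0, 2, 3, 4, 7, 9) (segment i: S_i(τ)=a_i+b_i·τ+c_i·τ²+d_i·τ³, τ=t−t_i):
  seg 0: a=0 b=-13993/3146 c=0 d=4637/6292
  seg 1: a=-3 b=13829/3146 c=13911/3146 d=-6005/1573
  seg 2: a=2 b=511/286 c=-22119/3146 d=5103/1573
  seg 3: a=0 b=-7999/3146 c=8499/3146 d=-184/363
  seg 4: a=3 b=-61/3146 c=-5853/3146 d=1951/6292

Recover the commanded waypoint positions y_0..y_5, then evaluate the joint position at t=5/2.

y_0=0 y_1=-3 y_2=2 y_3=0 y_4=3 y_5=-2
S(5/2) = -547/3146

y_0 = S_0(0) = a_0 = 0
y_1 = S_1(0) = a_1 = -3
y_2 = S_2(0) = a_2 = 2
y_3 = S_3(0) = a_3 = 0
y_4 = S_4(0) = a_4 = 3
y_5 = S_4(2) = -2
t_q=5/2 is in segment 1 (τ=1/2); S_1(τ)=-547/3146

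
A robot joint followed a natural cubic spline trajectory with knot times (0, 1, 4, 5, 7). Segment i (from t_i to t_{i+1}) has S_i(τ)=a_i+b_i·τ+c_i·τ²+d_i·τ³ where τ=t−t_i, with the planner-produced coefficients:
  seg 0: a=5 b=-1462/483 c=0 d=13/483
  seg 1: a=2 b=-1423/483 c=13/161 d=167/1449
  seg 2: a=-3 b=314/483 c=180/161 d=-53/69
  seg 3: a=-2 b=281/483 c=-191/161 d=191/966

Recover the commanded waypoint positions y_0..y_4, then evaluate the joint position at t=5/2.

y_0 = S_0(0) = a_0 = 5
y_1 = S_1(0) = a_1 = 2
y_2 = S_2(0) = a_2 = -3
y_3 = S_3(0) = a_3 = -2
y_4 = S_3(2) = -4
t_q=5/2 is in segment 1 (τ=3/2); S_1(τ)=-2381/1288

y_0=5 y_1=2 y_2=-3 y_3=-2 y_4=-4
S(5/2) = -2381/1288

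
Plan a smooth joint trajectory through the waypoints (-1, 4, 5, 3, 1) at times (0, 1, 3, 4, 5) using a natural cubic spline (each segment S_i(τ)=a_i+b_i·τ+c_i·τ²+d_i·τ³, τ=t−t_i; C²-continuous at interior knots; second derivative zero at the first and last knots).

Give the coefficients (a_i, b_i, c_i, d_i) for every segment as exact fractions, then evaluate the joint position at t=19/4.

Δ: Δ0=5, Δ1=1/2, Δ2=-2, Δ3=-2
row 1: diag=6, rhs=-27; c'=1/3, d'=-9/2
row 2: denom=6−2·1/3=16/3; d'=(-15−2·-9/2)/(16/3)=-9/8
row 3: denom=4−1·3/16=61/16; d'=(0−1·-9/8)/(61/16)=18/61
back: M3=18/61
back: M2=-9/8−3/16·18/61=-72/61
back: M1=-9/2−1/3·-72/61=-501/122
M: M0=0, M1=-501/122, M2=-72/61, M3=18/61, M4=0
seg 0: a=-1, c=M0/2=0, d=(M1−M0)/(6·1)=-167/244, b=Δ0−h0·(2M0+M1)/6=1387/244
seg 1: a=4, c=M1/2=-501/244, d=(M2−M1)/(6·2)=119/488, b=Δ1−h1·(2M1+M2)/6=443/122
seg 2: a=5, c=M2/2=-36/61, d=(M3−M2)/(6·1)=15/61, b=Δ2−h2·(2M2+M3)/6=-101/61
seg 3: a=3, c=M3/2=9/61, d=(M4−M3)/(6·1)=-3/61, b=Δ3−h3·(2M3+M4)/6=-128/61
t_q=19/4 → seg 3, τ=3/4; S=3+-128/61·τ+9/61·τ²+-3/61·τ³=5811/3904

  seg 0: a=-1 b=1387/244 c=0 d=-167/244
  seg 1: a=4 b=443/122 c=-501/244 d=119/488
  seg 2: a=5 b=-101/61 c=-36/61 d=15/61
  seg 3: a=3 b=-128/61 c=9/61 d=-3/61
S(19/4) = 5811/3904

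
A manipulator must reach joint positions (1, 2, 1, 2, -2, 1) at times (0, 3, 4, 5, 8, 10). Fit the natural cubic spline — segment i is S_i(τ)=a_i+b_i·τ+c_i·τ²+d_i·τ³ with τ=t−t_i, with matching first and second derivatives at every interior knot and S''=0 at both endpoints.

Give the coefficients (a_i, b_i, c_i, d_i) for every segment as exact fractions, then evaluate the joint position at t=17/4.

Δ: Δ0=1/3, Δ1=-1, Δ2=1, Δ3=-4/3, Δ4=3/2
row 1: diag=8, rhs=-8; c'=1/8, d'=-1
row 2: denom=4−1·1/8=31/8; d'=(12−1·-1)/(31/8)=104/31
row 3: denom=8−1·8/31=240/31; d'=(-14−1·104/31)/(240/31)=-269/120
row 4: denom=10−3·31/80=707/80; d'=(17−3·-269/120)/(707/80)=1898/707
back: M4=1898/707
back: M3=-269/120−31/80·1898/707=-6961/2121
back: M2=104/31−8/31·-6961/2121=8912/2121
back: M1=-1−1/8·8912/2121=-3235/2121
M: M0=0, M1=-3235/2121, M2=8912/2121, M3=-6961/2121, M4=1898/707, M5=0
seg 0: a=1, c=M0/2=0, d=(M1−M0)/(6·3)=-3235/38178, b=Δ0−h0·(2M0+M1)/6=4649/4242
seg 1: a=2, c=M1/2=-3235/4242, d=(M2−M1)/(6·1)=4049/4242, b=Δ1−h1·(2M1+M2)/6=-2528/2121
seg 2: a=1, c=M2/2=4456/2121, d=(M3−M2)/(6·1)=-5291/4242, b=Δ2−h2·(2M2+M3)/6=207/1414
seg 3: a=2, c=M3/2=-6961/4242, d=(M4−M3)/(6·3)=12655/38178, b=Δ3−h3·(2M3+M4)/6=1286/2121
seg 4: a=-2, c=M4/2=949/707, d=(M5−M4)/(6·2)=-949/4242, b=Δ4−h4·(2M4+M5)/6=-1229/4242
t_q=17/4 → seg 2, τ=1/4; S=1+207/1414·τ+4456/2121·τ²+-5291/4242·τ³=103927/90496

  seg 0: a=1 b=4649/4242 c=0 d=-3235/38178
  seg 1: a=2 b=-2528/2121 c=-3235/4242 d=4049/4242
  seg 2: a=1 b=207/1414 c=4456/2121 d=-5291/4242
  seg 3: a=2 b=1286/2121 c=-6961/4242 d=12655/38178
  seg 4: a=-2 b=-1229/4242 c=949/707 d=-949/4242
S(17/4) = 103927/90496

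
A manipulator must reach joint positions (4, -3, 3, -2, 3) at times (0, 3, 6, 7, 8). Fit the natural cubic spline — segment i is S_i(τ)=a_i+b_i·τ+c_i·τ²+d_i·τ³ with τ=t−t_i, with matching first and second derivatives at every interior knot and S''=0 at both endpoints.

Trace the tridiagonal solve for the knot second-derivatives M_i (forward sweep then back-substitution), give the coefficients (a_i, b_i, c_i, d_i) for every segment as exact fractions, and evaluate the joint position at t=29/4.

  seg 0: a=4 b=-1529/336 c=0 d=745/3024
  seg 1: a=-3 b=353/168 c=745/336 d=-2269/3024
  seg 2: a=3 b=-233/48 c=-127/28 d=1475/336
  seg 3: a=-2 b=-127/168 c=967/112 d=-967/336
S(29/4) = -1735/1024

Δ: Δ0=-7/3, Δ1=2, Δ2=-5, Δ3=5
row 1: diag=12, rhs=26; c'=1/4, d'=13/6
row 2: denom=8−3·1/4=29/4; d'=(-42−3·13/6)/(29/4)=-194/29
row 3: denom=4−1·4/29=112/29; d'=(60−1·-194/29)/(112/29)=967/56
back: M3=967/56
back: M2=-194/29−4/29·967/56=-127/14
back: M1=13/6−1/4·-127/14=745/168
M: M0=0, M1=745/168, M2=-127/14, M3=967/56, M4=0
seg 0: a=4, c=M0/2=0, d=(M1−M0)/(6·3)=745/3024, b=Δ0−h0·(2M0+M1)/6=-1529/336
seg 1: a=-3, c=M1/2=745/336, d=(M2−M1)/(6·3)=-2269/3024, b=Δ1−h1·(2M1+M2)/6=353/168
seg 2: a=3, c=M2/2=-127/28, d=(M3−M2)/(6·1)=1475/336, b=Δ2−h2·(2M2+M3)/6=-233/48
seg 3: a=-2, c=M3/2=967/112, d=(M4−M3)/(6·1)=-967/336, b=Δ3−h3·(2M3+M4)/6=-127/168
t_q=29/4 → seg 3, τ=1/4; S=-2+-127/168·τ+967/112·τ²+-967/336·τ³=-1735/1024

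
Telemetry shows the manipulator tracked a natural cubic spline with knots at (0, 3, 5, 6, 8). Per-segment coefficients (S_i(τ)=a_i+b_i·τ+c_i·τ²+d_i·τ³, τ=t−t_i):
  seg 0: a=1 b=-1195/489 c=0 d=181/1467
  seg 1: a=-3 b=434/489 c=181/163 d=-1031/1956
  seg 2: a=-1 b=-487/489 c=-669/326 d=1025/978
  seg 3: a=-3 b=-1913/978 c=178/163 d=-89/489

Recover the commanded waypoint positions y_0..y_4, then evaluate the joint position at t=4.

y_0 = S_0(0) = a_0 = 1
y_1 = S_1(0) = a_1 = -3
y_2 = S_2(0) = a_2 = -1
y_3 = S_3(0) = a_3 = -3
y_4 = S_3(2) = -4
t_q=4 is in segment 1 (τ=1); S_1(τ)=-997/652

y_0=1 y_1=-3 y_2=-1 y_3=-3 y_4=-4
S(4) = -997/652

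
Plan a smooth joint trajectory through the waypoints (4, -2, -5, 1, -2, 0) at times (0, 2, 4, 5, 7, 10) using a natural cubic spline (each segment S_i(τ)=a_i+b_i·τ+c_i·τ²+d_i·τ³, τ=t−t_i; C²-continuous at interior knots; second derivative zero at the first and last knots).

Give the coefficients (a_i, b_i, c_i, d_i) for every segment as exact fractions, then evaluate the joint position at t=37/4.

Δ: Δ0=-3, Δ1=-3/2, Δ2=6, Δ3=-3/2, Δ4=2/3
row 1: diag=8, rhs=9; c'=1/4, d'=9/8
row 2: denom=6−2·1/4=11/2; d'=(45−2·9/8)/(11/2)=171/22
row 3: denom=6−1·2/11=64/11; d'=(-45−1·171/22)/(64/11)=-1161/128
row 4: denom=10−2·11/32=149/16; d'=(13−2·-1161/128)/(149/16)=1993/596
back: M4=1993/596
back: M3=-1161/128−11/32·1993/596=-6091/596
back: M2=171/22−2/11·-6091/596=1435/149
back: M1=9/8−1/4·1435/149=-1529/1192
M: M0=0, M1=-1529/1192, M2=1435/149, M3=-6091/596, M4=1993/596, M5=0
seg 0: a=4, c=M0/2=0, d=(M1−M0)/(6·2)=-1529/14304, b=Δ0−h0·(2M0+M1)/6=-9199/3576
seg 1: a=-2, c=M1/2=-1529/2384, d=(M2−M1)/(6·2)=13009/14304, b=Δ1−h1·(2M1+M2)/6=-6893/1788
seg 2: a=-5, c=M2/2=1435/298, d=(M3−M2)/(6·1)=-11831/3576, b=Δ2−h2·(2M2+M3)/6=16067/3576
seg 3: a=1, c=M3/2=-6091/1192, d=(M4−M3)/(6·2)=2021/1788, b=Δ3−h3·(2M3+M4)/6=7507/1788
seg 4: a=-2, c=M4/2=1993/1192, d=(M5−M4)/(6·3)=-1993/10728, b=Δ4−h4·(2M4+M5)/6=-4787/1788
t_q=37/4 → seg 4, τ=9/4; S=-2+-4787/1788·τ+1993/1192·τ²+-1993/10728·τ³=-127829/76288

  seg 0: a=4 b=-9199/3576 c=0 d=-1529/14304
  seg 1: a=-2 b=-6893/1788 c=-1529/2384 d=13009/14304
  seg 2: a=-5 b=16067/3576 c=1435/298 d=-11831/3576
  seg 3: a=1 b=7507/1788 c=-6091/1192 d=2021/1788
  seg 4: a=-2 b=-4787/1788 c=1993/1192 d=-1993/10728
S(37/4) = -127829/76288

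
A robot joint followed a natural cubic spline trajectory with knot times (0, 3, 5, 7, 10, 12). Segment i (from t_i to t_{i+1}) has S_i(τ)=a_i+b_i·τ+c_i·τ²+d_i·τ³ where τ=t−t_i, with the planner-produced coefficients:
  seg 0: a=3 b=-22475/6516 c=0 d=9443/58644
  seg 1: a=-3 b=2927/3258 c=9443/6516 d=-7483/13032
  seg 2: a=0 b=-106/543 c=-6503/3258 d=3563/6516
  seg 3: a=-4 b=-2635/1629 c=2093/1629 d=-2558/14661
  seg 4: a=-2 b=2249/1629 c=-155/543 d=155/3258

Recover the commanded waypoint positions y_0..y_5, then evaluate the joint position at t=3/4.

y_0=3 y_1=-3 y_2=0 y_3=-4 y_4=-2 y_5=0
S(3/4) = 22289/46336

y_0 = S_0(0) = a_0 = 3
y_1 = S_1(0) = a_1 = -3
y_2 = S_2(0) = a_2 = 0
y_3 = S_3(0) = a_3 = -4
y_4 = S_4(0) = a_4 = -2
y_5 = S_4(2) = 0
t_q=3/4 is in segment 0 (τ=3/4); S_0(τ)=22289/46336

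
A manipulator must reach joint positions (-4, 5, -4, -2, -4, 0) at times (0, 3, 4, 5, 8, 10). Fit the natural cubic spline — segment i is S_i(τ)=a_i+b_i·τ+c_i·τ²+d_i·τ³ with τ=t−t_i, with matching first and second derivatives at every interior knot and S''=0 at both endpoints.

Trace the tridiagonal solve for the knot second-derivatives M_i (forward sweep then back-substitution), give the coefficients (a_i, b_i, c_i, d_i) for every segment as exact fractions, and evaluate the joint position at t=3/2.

Δ: Δ0=3, Δ1=-9, Δ2=2, Δ3=-2/3, Δ4=2
row 1: diag=8, rhs=-72; c'=1/8, d'=-9
row 2: denom=4−1·1/8=31/8; d'=(66−1·-9)/(31/8)=600/31
row 3: denom=8−1·8/31=240/31; d'=(-16−1·600/31)/(240/31)=-137/30
row 4: denom=10−3·31/80=707/80; d'=(16−3·-137/30)/(707/80)=2376/707
back: M4=2376/707
back: M3=-137/30−31/80·2376/707=-12448/2121
back: M2=600/31−8/31·-12448/2121=44264/2121
back: M1=-9−1/8·44264/2121=-24622/2121
M: M0=0, M1=-24622/2121, M2=44264/2121, M3=-12448/2121, M4=2376/707, M5=0
seg 0: a=-4, c=M0/2=0, d=(M1−M0)/(6·3)=-12311/19089, b=Δ0−h0·(2M0+M1)/6=18674/2121
seg 1: a=5, c=M1/2=-12311/2121, d=(M2−M1)/(6·1)=3827/707, b=Δ1−h1·(2M1+M2)/6=-18259/2121
seg 2: a=-4, c=M2/2=22132/2121, d=(M3−M2)/(6·1)=-9452/2121, b=Δ2−h2·(2M2+M3)/6=-8438/2121
seg 3: a=-2, c=M3/2=-6224/2121, d=(M4−M3)/(6·3)=9788/19089, b=Δ3−h3·(2M3+M4)/6=2490/707
seg 4: a=-4, c=M4/2=1188/707, d=(M5−M4)/(6·2)=-198/707, b=Δ4−h4·(2M4+M5)/6=-170/707
t_q=3/2 → seg 0, τ=3/2; S=-4+18674/2121·τ+0·τ²+-12311/19089·τ³=39761/5656

  seg 0: a=-4 b=18674/2121 c=0 d=-12311/19089
  seg 1: a=5 b=-18259/2121 c=-12311/2121 d=3827/707
  seg 2: a=-4 b=-8438/2121 c=22132/2121 d=-9452/2121
  seg 3: a=-2 b=2490/707 c=-6224/2121 d=9788/19089
  seg 4: a=-4 b=-170/707 c=1188/707 d=-198/707
S(3/2) = 39761/5656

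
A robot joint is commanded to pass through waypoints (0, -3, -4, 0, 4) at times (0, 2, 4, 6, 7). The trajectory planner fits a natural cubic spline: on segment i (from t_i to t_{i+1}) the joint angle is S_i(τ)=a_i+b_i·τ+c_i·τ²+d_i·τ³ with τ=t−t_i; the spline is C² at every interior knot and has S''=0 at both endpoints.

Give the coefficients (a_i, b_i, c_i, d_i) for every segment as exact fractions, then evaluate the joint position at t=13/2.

Δ: Δ0=-3/2, Δ1=-1/2, Δ2=2, Δ3=4
row 1: diag=8, rhs=6; c'=1/4, d'=3/4
row 2: denom=8−2·1/4=15/2; d'=(15−2·3/4)/(15/2)=9/5
row 3: denom=6−2·4/15=82/15; d'=(12−2·9/5)/(82/15)=63/41
back: M3=63/41
back: M2=9/5−4/15·63/41=57/41
back: M1=3/4−1/4·57/41=33/82
M: M0=0, M1=33/82, M2=57/41, M3=63/41, M4=0
seg 0: a=0, c=M0/2=0, d=(M1−M0)/(6·2)=11/328, b=Δ0−h0·(2M0+M1)/6=-67/41
seg 1: a=-3, c=M1/2=33/164, d=(M2−M1)/(6·2)=27/328, b=Δ1−h1·(2M1+M2)/6=-101/82
seg 2: a=-4, c=M2/2=57/82, d=(M3−M2)/(6·2)=1/82, b=Δ2−h2·(2M2+M3)/6=23/41
seg 3: a=0, c=M3/2=63/82, d=(M4−M3)/(6·1)=-21/82, b=Δ3−h3·(2M3+M4)/6=143/41
t_q=13/2 → seg 3, τ=1/2; S=0+143/41·τ+63/82·τ²+-21/82·τ³=1249/656

  seg 0: a=0 b=-67/41 c=0 d=11/328
  seg 1: a=-3 b=-101/82 c=33/164 d=27/328
  seg 2: a=-4 b=23/41 c=57/82 d=1/82
  seg 3: a=0 b=143/41 c=63/82 d=-21/82
S(13/2) = 1249/656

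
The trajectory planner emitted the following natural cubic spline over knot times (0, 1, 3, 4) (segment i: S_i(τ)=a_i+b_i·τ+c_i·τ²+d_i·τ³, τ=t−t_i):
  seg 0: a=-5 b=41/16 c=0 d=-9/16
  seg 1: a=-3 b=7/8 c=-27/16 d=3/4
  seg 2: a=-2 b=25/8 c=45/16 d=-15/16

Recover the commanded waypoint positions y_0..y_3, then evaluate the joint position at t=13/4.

y_0=-5 y_1=-3 y_2=-2 y_3=3
S(13/4) = -1083/1024

y_0 = S_0(0) = a_0 = -5
y_1 = S_1(0) = a_1 = -3
y_2 = S_2(0) = a_2 = -2
y_3 = S_2(1) = 3
t_q=13/4 is in segment 2 (τ=1/4); S_2(τ)=-1083/1024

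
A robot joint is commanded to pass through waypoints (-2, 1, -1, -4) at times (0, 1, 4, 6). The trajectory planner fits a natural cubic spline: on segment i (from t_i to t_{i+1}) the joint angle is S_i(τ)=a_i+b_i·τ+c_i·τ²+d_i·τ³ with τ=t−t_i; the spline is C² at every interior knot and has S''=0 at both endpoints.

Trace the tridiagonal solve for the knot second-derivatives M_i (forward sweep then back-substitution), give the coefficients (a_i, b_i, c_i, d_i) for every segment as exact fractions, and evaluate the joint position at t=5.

  seg 0: a=-2 b=1483/426 c=0 d=-205/426
  seg 1: a=1 b=434/213 c=-205/142 d=77/426
  seg 2: a=-1 b=-743/426 c=13/71 d=-13/426
S(5) = -184/71

Δ: Δ0=3, Δ1=-2/3, Δ2=-3/2
row 1: diag=8, rhs=-22; c'=3/8, d'=-11/4
row 2: denom=10−3·3/8=71/8; d'=(-5−3·-11/4)/(71/8)=26/71
back: M2=26/71
back: M1=-11/4−3/8·26/71=-205/71
M: M0=0, M1=-205/71, M2=26/71, M3=0
seg 0: a=-2, c=M0/2=0, d=(M1−M0)/(6·1)=-205/426, b=Δ0−h0·(2M0+M1)/6=1483/426
seg 1: a=1, c=M1/2=-205/142, d=(M2−M1)/(6·3)=77/426, b=Δ1−h1·(2M1+M2)/6=434/213
seg 2: a=-1, c=M2/2=13/71, d=(M3−M2)/(6·2)=-13/426, b=Δ2−h2·(2M2+M3)/6=-743/426
t_q=5 → seg 2, τ=1; S=-1+-743/426·τ+13/71·τ²+-13/426·τ³=-184/71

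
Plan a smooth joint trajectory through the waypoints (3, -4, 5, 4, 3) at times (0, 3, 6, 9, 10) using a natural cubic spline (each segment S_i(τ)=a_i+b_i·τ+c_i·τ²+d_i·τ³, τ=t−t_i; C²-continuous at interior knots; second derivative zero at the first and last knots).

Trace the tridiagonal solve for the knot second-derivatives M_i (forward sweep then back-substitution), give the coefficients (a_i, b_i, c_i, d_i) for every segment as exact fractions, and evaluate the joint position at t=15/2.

  seg 0: a=3 b=-647/162 c=0 d=269/1458
  seg 1: a=-4 b=80/81 c=269/162 d=-481/1458
  seg 2: a=5 b=331/162 c=-106/81 d=251/1458
  seg 3: a=4 b=-94/81 c=13/54 d=-13/162
S(15/2) = 821/144

Δ: Δ0=-7/3, Δ1=3, Δ2=-1/3, Δ3=-1
row 1: diag=12, rhs=32; c'=1/4, d'=8/3
row 2: denom=12−3·1/4=45/4; d'=(-20−3·8/3)/(45/4)=-112/45
row 3: denom=8−3·4/15=36/5; d'=(-4−3·-112/45)/(36/5)=13/27
back: M3=13/27
back: M2=-112/45−4/15·13/27=-212/81
back: M1=8/3−1/4·-212/81=269/81
M: M0=0, M1=269/81, M2=-212/81, M3=13/27, M4=0
seg 0: a=3, c=M0/2=0, d=(M1−M0)/(6·3)=269/1458, b=Δ0−h0·(2M0+M1)/6=-647/162
seg 1: a=-4, c=M1/2=269/162, d=(M2−M1)/(6·3)=-481/1458, b=Δ1−h1·(2M1+M2)/6=80/81
seg 2: a=5, c=M2/2=-106/81, d=(M3−M2)/(6·3)=251/1458, b=Δ2−h2·(2M2+M3)/6=331/162
seg 3: a=4, c=M3/2=13/54, d=(M4−M3)/(6·1)=-13/162, b=Δ3−h3·(2M3+M4)/6=-94/81
t_q=15/2 → seg 2, τ=3/2; S=5+331/162·τ+-106/81·τ²+251/1458·τ³=821/144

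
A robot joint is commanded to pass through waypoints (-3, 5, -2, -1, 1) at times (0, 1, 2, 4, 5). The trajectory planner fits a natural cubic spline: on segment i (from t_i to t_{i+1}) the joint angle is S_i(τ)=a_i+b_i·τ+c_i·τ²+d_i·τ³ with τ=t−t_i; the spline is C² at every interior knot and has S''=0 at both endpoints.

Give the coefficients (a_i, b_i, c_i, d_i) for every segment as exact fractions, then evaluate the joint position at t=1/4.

  seg 0: a=-3 b=749/61 c=0 d=-261/61
  seg 1: a=5 b=-34/61 c=-783/61 d=390/61
  seg 2: a=-2 b=-430/61 c=387/61 d=-627/488
  seg 3: a=-1 b=355/122 c=-333/244 d=111/244
S(1/4) = 11/3904

Δ: Δ0=8, Δ1=-7, Δ2=1/2, Δ3=2
row 1: diag=4, rhs=-90; c'=1/4, d'=-45/2
row 2: denom=6−1·1/4=23/4; d'=(45−1·-45/2)/(23/4)=270/23
row 3: denom=6−2·8/23=122/23; d'=(9−2·270/23)/(122/23)=-333/122
back: M3=-333/122
back: M2=270/23−8/23·-333/122=774/61
back: M1=-45/2−1/4·774/61=-1566/61
M: M0=0, M1=-1566/61, M2=774/61, M3=-333/122, M4=0
seg 0: a=-3, c=M0/2=0, d=(M1−M0)/(6·1)=-261/61, b=Δ0−h0·(2M0+M1)/6=749/61
seg 1: a=5, c=M1/2=-783/61, d=(M2−M1)/(6·1)=390/61, b=Δ1−h1·(2M1+M2)/6=-34/61
seg 2: a=-2, c=M2/2=387/61, d=(M3−M2)/(6·2)=-627/488, b=Δ2−h2·(2M2+M3)/6=-430/61
seg 3: a=-1, c=M3/2=-333/244, d=(M4−M3)/(6·1)=111/244, b=Δ3−h3·(2M3+M4)/6=355/122
t_q=1/4 → seg 0, τ=1/4; S=-3+749/61·τ+0·τ²+-261/61·τ³=11/3904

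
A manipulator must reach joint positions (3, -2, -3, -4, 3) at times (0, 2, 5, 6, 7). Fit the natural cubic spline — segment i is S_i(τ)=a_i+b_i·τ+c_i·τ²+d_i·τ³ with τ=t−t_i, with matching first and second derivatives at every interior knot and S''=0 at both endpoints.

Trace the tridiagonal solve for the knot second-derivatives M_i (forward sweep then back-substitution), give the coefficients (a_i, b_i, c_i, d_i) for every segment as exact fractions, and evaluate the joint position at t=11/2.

  seg 0: a=3 b=-1325/411 c=0 d=595/3288
  seg 1: a=-2 b=-865/822 c=595/548 d=-1391/4932
  seg 2: a=-3 b=-3539/1644 c=-199/137 d=4283/1644
  seg 3: a=-4 b=2267/822 c=3487/548 d=-3487/1644
S(11/2) = -18035/4384

Δ: Δ0=-5/2, Δ1=-1/3, Δ2=-1, Δ3=7
row 1: diag=10, rhs=13; c'=3/10, d'=13/10
row 2: denom=8−3·3/10=71/10; d'=(-4−3·13/10)/(71/10)=-79/71
row 3: denom=4−1·10/71=274/71; d'=(48−1·-79/71)/(274/71)=3487/274
back: M3=3487/274
back: M2=-79/71−10/71·3487/274=-398/137
back: M1=13/10−3/10·-398/137=595/274
M: M0=0, M1=595/274, M2=-398/137, M3=3487/274, M4=0
seg 0: a=3, c=M0/2=0, d=(M1−M0)/(6·2)=595/3288, b=Δ0−h0·(2M0+M1)/6=-1325/411
seg 1: a=-2, c=M1/2=595/548, d=(M2−M1)/(6·3)=-1391/4932, b=Δ1−h1·(2M1+M2)/6=-865/822
seg 2: a=-3, c=M2/2=-199/137, d=(M3−M2)/(6·1)=4283/1644, b=Δ2−h2·(2M2+M3)/6=-3539/1644
seg 3: a=-4, c=M3/2=3487/548, d=(M4−M3)/(6·1)=-3487/1644, b=Δ3−h3·(2M3+M4)/6=2267/822
t_q=11/2 → seg 2, τ=1/2; S=-3+-3539/1644·τ+-199/137·τ²+4283/1644·τ³=-18035/4384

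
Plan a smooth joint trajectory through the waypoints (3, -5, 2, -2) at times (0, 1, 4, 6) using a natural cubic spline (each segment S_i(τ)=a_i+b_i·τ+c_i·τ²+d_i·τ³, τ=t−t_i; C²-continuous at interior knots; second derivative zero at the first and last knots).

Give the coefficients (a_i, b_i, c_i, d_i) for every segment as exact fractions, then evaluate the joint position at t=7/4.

  seg 0: a=3 b=-2053/213 c=0 d=349/213
  seg 1: a=-5 b=-1006/213 c=349/71 d=-182/213
  seg 2: a=2 b=362/213 c=-197/71 d=197/426
S(7/4) = -13945/2272

Δ: Δ0=-8, Δ1=7/3, Δ2=-2
row 1: diag=8, rhs=62; c'=3/8, d'=31/4
row 2: denom=10−3·3/8=71/8; d'=(-26−3·31/4)/(71/8)=-394/71
back: M2=-394/71
back: M1=31/4−3/8·-394/71=698/71
M: M0=0, M1=698/71, M2=-394/71, M3=0
seg 0: a=3, c=M0/2=0, d=(M1−M0)/(6·1)=349/213, b=Δ0−h0·(2M0+M1)/6=-2053/213
seg 1: a=-5, c=M1/2=349/71, d=(M2−M1)/(6·3)=-182/213, b=Δ1−h1·(2M1+M2)/6=-1006/213
seg 2: a=2, c=M2/2=-197/71, d=(M3−M2)/(6·2)=197/426, b=Δ2−h2·(2M2+M3)/6=362/213
t_q=7/4 → seg 1, τ=3/4; S=-5+-1006/213·τ+349/71·τ²+-182/213·τ³=-13945/2272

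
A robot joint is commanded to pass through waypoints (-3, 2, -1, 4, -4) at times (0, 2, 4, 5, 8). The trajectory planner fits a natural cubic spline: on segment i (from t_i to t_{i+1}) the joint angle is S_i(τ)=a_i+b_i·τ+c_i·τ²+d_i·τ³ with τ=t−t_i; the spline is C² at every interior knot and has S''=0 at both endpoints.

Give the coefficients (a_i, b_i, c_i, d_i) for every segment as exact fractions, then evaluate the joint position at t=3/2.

Δ: Δ0=5/2, Δ1=-3/2, Δ2=5, Δ3=-8/3
row 1: diag=8, rhs=-24; c'=1/4, d'=-3
row 2: denom=6−2·1/4=11/2; d'=(39−2·-3)/(11/2)=90/11
row 3: denom=8−1·2/11=86/11; d'=(-46−1·90/11)/(86/11)=-298/43
back: M3=-298/43
back: M2=90/11−2/11·-298/43=406/43
back: M1=-3−1/4·406/43=-461/86
M: M0=0, M1=-461/86, M2=406/43, M3=-298/43, M4=0
seg 0: a=-3, c=M0/2=0, d=(M1−M0)/(6·2)=-461/1032, b=Δ0−h0·(2M0+M1)/6=553/129
seg 1: a=2, c=M1/2=-461/172, d=(M2−M1)/(6·2)=1273/1032, b=Δ1−h1·(2M1+M2)/6=-277/258
seg 2: a=-1, c=M2/2=203/43, d=(M3−M2)/(6·1)=-352/129, b=Δ2−h2·(2M2+M3)/6=388/129
seg 3: a=4, c=M3/2=-149/43, d=(M4−M3)/(6·3)=149/387, b=Δ3−h3·(2M3+M4)/6=550/129
t_q=3/2 → seg 0, τ=3/2; S=-3+553/129·τ+0·τ²+-461/1032·τ³=5291/2752

  seg 0: a=-3 b=553/129 c=0 d=-461/1032
  seg 1: a=2 b=-277/258 c=-461/172 d=1273/1032
  seg 2: a=-1 b=388/129 c=203/43 d=-352/129
  seg 3: a=4 b=550/129 c=-149/43 d=149/387
S(3/2) = 5291/2752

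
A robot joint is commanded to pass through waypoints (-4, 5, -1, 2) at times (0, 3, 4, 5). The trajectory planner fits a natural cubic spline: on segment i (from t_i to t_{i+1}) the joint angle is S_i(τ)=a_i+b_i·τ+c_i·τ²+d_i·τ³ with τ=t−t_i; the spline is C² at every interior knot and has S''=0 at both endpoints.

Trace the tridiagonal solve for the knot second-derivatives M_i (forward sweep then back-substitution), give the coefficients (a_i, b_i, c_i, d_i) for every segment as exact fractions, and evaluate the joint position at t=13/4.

  seg 0: a=-4 b=228/31 c=0 d=-15/31
  seg 1: a=5 b=-177/31 c=-135/31 d=126/31
  seg 2: a=-1 b=-69/31 c=243/31 d=-81/31
S(13/4) = 3337/992

Δ: Δ0=3, Δ1=-6, Δ2=3
row 1: diag=8, rhs=-54; c'=1/8, d'=-27/4
row 2: denom=4−1·1/8=31/8; d'=(54−1·-27/4)/(31/8)=486/31
back: M2=486/31
back: M1=-27/4−1/8·486/31=-270/31
M: M0=0, M1=-270/31, M2=486/31, M3=0
seg 0: a=-4, c=M0/2=0, d=(M1−M0)/(6·3)=-15/31, b=Δ0−h0·(2M0+M1)/6=228/31
seg 1: a=5, c=M1/2=-135/31, d=(M2−M1)/(6·1)=126/31, b=Δ1−h1·(2M1+M2)/6=-177/31
seg 2: a=-1, c=M2/2=243/31, d=(M3−M2)/(6·1)=-81/31, b=Δ2−h2·(2M2+M3)/6=-69/31
t_q=13/4 → seg 1, τ=1/4; S=5+-177/31·τ+-135/31·τ²+126/31·τ³=3337/992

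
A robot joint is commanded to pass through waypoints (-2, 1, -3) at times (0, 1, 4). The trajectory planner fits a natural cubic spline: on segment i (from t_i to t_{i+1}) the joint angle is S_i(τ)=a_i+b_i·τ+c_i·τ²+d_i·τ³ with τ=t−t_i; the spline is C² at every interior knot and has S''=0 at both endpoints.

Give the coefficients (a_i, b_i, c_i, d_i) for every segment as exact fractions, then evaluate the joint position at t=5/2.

Δ: Δ0=3, Δ1=-4/3
row 1: diag=8, rhs=-26; c'=3/8, d'=-13/4
back: M1=-13/4
M: M0=0, M1=-13/4, M2=0
seg 0: a=-2, c=M0/2=0, d=(M1−M0)/(6·1)=-13/24, b=Δ0−h0·(2M0+M1)/6=85/24
seg 1: a=1, c=M1/2=-13/8, d=(M2−M1)/(6·3)=13/72, b=Δ1−h1·(2M1+M2)/6=23/12
t_q=5/2 → seg 1, τ=3/2; S=1+23/12·τ+-13/8·τ²+13/72·τ³=53/64

  seg 0: a=-2 b=85/24 c=0 d=-13/24
  seg 1: a=1 b=23/12 c=-13/8 d=13/72
S(5/2) = 53/64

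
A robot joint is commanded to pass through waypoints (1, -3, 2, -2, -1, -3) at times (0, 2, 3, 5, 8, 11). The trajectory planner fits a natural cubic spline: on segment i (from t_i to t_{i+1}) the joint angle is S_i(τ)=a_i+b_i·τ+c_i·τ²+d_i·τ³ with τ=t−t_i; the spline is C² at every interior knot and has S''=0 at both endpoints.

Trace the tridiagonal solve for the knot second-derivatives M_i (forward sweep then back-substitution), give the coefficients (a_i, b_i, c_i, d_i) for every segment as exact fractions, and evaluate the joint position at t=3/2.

Δ: Δ0=-2, Δ1=5, Δ2=-2, Δ3=1/3, Δ4=-2/3
row 1: diag=6, rhs=42; c'=1/6, d'=7
row 2: denom=6−1·1/6=35/6; d'=(-42−1·7)/(35/6)=-42/5
row 3: denom=10−2·12/35=326/35; d'=(14−2·-42/5)/(326/35)=539/163
row 4: denom=12−3·105/326=3597/326; d'=(-6−3·539/163)/(3597/326)=-1730/1199
back: M4=-1730/1199
back: M3=539/163−105/326·-1730/1199=4522/1199
back: M2=-42/5−12/35·4522/1199=-11622/1199
back: M1=7−1/6·-11622/1199=10330/1199
M: M0=0, M1=10330/1199, M2=-11622/1199, M3=4522/1199, M4=-1730/1199, M5=0
seg 0: a=1, c=M0/2=0, d=(M1−M0)/(6·2)=5165/7194, b=Δ0−h0·(2M0+M1)/6=-17524/3597
seg 1: a=-3, c=M1/2=5165/1199, d=(M2−M1)/(6·1)=-10976/3597, b=Δ1−h1·(2M1+M2)/6=13466/3597
seg 2: a=2, c=M2/2=-5811/1199, d=(M3−M2)/(6·2)=4036/3597, b=Δ2−h2·(2M2+M3)/6=1048/327
seg 3: a=-2, c=M3/2=2261/1199, d=(M4−M3)/(6·3)=-1042/3597, b=Δ3−h3·(2M3+M4)/6=-9772/3597
seg 4: a=-1, c=M4/2=-865/1199, d=(M5−M4)/(6·3)=865/10791, b=Δ4−h4·(2M4+M5)/6=2792/3597
t_q=3/2 → seg 0, τ=3/2; S=1+-17524/3597·τ+0·τ²+5165/7194·τ³=-74523/19184

  seg 0: a=1 b=-17524/3597 c=0 d=5165/7194
  seg 1: a=-3 b=13466/3597 c=5165/1199 d=-10976/3597
  seg 2: a=2 b=1048/327 c=-5811/1199 d=4036/3597
  seg 3: a=-2 b=-9772/3597 c=2261/1199 d=-1042/3597
  seg 4: a=-1 b=2792/3597 c=-865/1199 d=865/10791
S(3/2) = -74523/19184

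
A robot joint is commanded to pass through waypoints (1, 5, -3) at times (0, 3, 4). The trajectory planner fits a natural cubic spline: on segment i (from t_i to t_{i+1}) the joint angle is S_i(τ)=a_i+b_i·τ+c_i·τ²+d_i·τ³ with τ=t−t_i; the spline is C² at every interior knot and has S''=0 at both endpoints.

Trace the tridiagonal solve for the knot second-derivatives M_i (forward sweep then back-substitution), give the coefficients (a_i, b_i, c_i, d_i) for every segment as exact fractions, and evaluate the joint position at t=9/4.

  seg 0: a=1 b=29/6 c=0 d=-7/18
  seg 1: a=5 b=-17/3 c=-7/2 d=7/6
S(9/4) = 953/128

Δ: Δ0=4/3, Δ1=-8
row 1: diag=8, rhs=-56; c'=1/8, d'=-7
back: M1=-7
M: M0=0, M1=-7, M2=0
seg 0: a=1, c=M0/2=0, d=(M1−M0)/(6·3)=-7/18, b=Δ0−h0·(2M0+M1)/6=29/6
seg 1: a=5, c=M1/2=-7/2, d=(M2−M1)/(6·1)=7/6, b=Δ1−h1·(2M1+M2)/6=-17/3
t_q=9/4 → seg 0, τ=9/4; S=1+29/6·τ+0·τ²+-7/18·τ³=953/128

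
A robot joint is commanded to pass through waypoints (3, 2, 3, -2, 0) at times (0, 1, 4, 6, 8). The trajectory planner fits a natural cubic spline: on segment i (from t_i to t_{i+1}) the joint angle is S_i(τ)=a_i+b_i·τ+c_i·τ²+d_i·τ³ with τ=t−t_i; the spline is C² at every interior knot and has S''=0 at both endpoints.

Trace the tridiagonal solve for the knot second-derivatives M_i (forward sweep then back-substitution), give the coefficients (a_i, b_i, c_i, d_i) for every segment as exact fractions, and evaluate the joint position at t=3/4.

Δ: Δ0=-1, Δ1=1/3, Δ2=-5/2, Δ3=1
row 1: diag=8, rhs=8; c'=3/8, d'=1
row 2: denom=10−3·3/8=71/8; d'=(-17−3·1)/(71/8)=-160/71
row 3: denom=8−2·16/71=536/71; d'=(21−2·-160/71)/(536/71)=1811/536
back: M3=1811/536
back: M2=-160/71−16/71·1811/536=-202/67
back: M1=1−3/8·-202/67=571/268
M: M0=0, M1=571/268, M2=-202/67, M3=1811/536, M4=0
seg 0: a=3, c=M0/2=0, d=(M1−M0)/(6·1)=571/1608, b=Δ0−h0·(2M0+M1)/6=-2179/1608
seg 1: a=2, c=M1/2=571/536, d=(M2−M1)/(6·3)=-1379/4824, b=Δ1−h1·(2M1+M2)/6=-233/804
seg 2: a=3, c=M2/2=-101/67, d=(M3−M2)/(6·2)=3427/6432, b=Δ2−h2·(2M2+M3)/6=-2599/1608
seg 3: a=-2, c=M3/2=1811/1072, d=(M4−M3)/(6·2)=-1811/6432, b=Δ3−h3·(2M3+M4)/6=-1007/804
t_q=3/4 → seg 0, τ=3/4; S=3+-2179/1608·τ+0·τ²+571/1608·τ³=73187/34304

  seg 0: a=3 b=-2179/1608 c=0 d=571/1608
  seg 1: a=2 b=-233/804 c=571/536 d=-1379/4824
  seg 2: a=3 b=-2599/1608 c=-101/67 d=3427/6432
  seg 3: a=-2 b=-1007/804 c=1811/1072 d=-1811/6432
S(3/4) = 73187/34304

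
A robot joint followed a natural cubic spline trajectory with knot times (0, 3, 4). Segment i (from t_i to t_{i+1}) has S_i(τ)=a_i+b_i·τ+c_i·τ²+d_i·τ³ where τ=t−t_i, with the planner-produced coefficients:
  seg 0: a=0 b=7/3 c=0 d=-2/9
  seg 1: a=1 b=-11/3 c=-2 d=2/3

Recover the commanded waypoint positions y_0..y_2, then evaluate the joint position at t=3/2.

y_0=0 y_1=1 y_2=-4
S(3/2) = 11/4

y_0 = S_0(0) = a_0 = 0
y_1 = S_1(0) = a_1 = 1
y_2 = S_1(1) = -4
t_q=3/2 is in segment 0 (τ=3/2); S_0(τ)=11/4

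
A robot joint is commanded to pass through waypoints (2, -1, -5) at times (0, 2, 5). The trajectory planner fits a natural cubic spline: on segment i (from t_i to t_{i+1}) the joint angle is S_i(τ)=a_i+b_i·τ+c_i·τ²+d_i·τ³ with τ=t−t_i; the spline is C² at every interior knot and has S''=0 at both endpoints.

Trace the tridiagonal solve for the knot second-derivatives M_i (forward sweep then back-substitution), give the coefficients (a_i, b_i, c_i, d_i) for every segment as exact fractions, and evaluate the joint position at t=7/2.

  seg 0: a=2 b=-23/15 c=0 d=1/120
  seg 1: a=-1 b=-43/30 c=1/20 d=-1/180
S(7/2) = -489/160

Δ: Δ0=-3/2, Δ1=-4/3
row 1: diag=10, rhs=1; c'=3/10, d'=1/10
back: M1=1/10
M: M0=0, M1=1/10, M2=0
seg 0: a=2, c=M0/2=0, d=(M1−M0)/(6·2)=1/120, b=Δ0−h0·(2M0+M1)/6=-23/15
seg 1: a=-1, c=M1/2=1/20, d=(M2−M1)/(6·3)=-1/180, b=Δ1−h1·(2M1+M2)/6=-43/30
t_q=7/2 → seg 1, τ=3/2; S=-1+-43/30·τ+1/20·τ²+-1/180·τ³=-489/160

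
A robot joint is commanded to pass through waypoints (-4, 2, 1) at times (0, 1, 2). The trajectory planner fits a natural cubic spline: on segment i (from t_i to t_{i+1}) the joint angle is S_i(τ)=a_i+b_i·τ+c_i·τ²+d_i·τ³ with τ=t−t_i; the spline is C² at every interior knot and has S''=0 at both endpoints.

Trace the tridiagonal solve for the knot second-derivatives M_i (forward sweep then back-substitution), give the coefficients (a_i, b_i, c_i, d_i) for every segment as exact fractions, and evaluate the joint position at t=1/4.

Δ: Δ0=6, Δ1=-1
row 1: diag=4, rhs=-42; c'=1/4, d'=-21/2
back: M1=-21/2
M: M0=0, M1=-21/2, M2=0
seg 0: a=-4, c=M0/2=0, d=(M1−M0)/(6·1)=-7/4, b=Δ0−h0·(2M0+M1)/6=31/4
seg 1: a=2, c=M1/2=-21/4, d=(M2−M1)/(6·1)=7/4, b=Δ1−h1·(2M1+M2)/6=5/2
t_q=1/4 → seg 0, τ=1/4; S=-4+31/4·τ+0·τ²+-7/4·τ³=-535/256

  seg 0: a=-4 b=31/4 c=0 d=-7/4
  seg 1: a=2 b=5/2 c=-21/4 d=7/4
S(1/4) = -535/256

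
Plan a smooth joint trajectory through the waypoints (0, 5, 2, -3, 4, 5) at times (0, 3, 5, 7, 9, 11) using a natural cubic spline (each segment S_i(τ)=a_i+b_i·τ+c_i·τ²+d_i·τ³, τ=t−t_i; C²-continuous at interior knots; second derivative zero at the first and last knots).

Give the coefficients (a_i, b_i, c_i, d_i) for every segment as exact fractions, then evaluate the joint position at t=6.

Δ: Δ0=5/3, Δ1=-3/2, Δ2=-5/2, Δ3=7/2, Δ4=1/2
row 1: diag=10, rhs=-19; c'=1/5, d'=-19/10
row 2: denom=8−2·1/5=38/5; d'=(-6−2·-19/10)/(38/5)=-11/38
row 3: denom=8−2·5/19=142/19; d'=(36−2·-11/38)/(142/19)=695/142
row 4: denom=8−2·19/71=530/71; d'=(-18−2·695/142)/(530/71)=-1973/530
back: M4=-1973/530
back: M3=695/142−19/71·-1973/530=1561/265
back: M2=-11/38−5/19·1561/265=-195/106
back: M1=-19/10−1/5·-195/106=-406/265
M: M0=0, M1=-406/265, M2=-195/106, M3=1561/265, M4=-1973/530, M5=0
seg 0: a=0, c=M0/2=0, d=(M1−M0)/(6·3)=-203/2385, b=Δ0−h0·(2M0+M1)/6=1934/795
seg 1: a=5, c=M1/2=-203/265, d=(M2−M1)/(6·2)=-163/6360, b=Δ1−h1·(2M1+M2)/6=107/795
seg 2: a=2, c=M2/2=-195/212, d=(M3−M2)/(6·2)=4097/6360, b=Δ2−h2·(2M2+M3)/6=-5147/1590
seg 3: a=-3, c=M3/2=1561/530, d=(M4−M3)/(6·2)=-1019/1272, b=Δ3−h3·(2M3+M4)/6=647/795
seg 4: a=4, c=M4/2=-1973/1060, d=(M5−M4)/(6·2)=1973/6360, b=Δ4−h4·(2M4+M5)/6=4741/1590
t_q=6 → seg 2, τ=1; S=2+-5147/1590·τ+-195/212·τ²+4097/6360·τ³=-3207/2120

  seg 0: a=0 b=1934/795 c=0 d=-203/2385
  seg 1: a=5 b=107/795 c=-203/265 d=-163/6360
  seg 2: a=2 b=-5147/1590 c=-195/212 d=4097/6360
  seg 3: a=-3 b=647/795 c=1561/530 d=-1019/1272
  seg 4: a=4 b=4741/1590 c=-1973/1060 d=1973/6360
S(6) = -3207/2120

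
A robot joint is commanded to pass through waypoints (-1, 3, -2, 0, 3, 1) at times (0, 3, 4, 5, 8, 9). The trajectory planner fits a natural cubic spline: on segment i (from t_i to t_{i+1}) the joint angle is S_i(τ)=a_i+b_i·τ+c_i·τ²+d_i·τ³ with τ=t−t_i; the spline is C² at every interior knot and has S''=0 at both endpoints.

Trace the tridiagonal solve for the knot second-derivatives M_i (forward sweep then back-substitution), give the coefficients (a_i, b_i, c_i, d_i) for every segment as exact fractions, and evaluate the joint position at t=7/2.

  seg 0: a=-1 b=2456/547 c=0 d=-5180/14769
  seg 1: a=3 b=-2724/547 c=-5180/1641 d=5147/1641
  seg 2: a=-2 b=-3091/1641 c=10261/1641 d=-1296/547
  seg 3: a=0 b=5767/1641 c=-1403/1641 d=83/14769
  seg 4: a=3 b=-2402/1641 c=-440/547 d=440/1641
S(7/2) = 1483/13128

Δ: Δ0=4/3, Δ1=-5, Δ2=2, Δ3=1, Δ4=-2
row 1: diag=8, rhs=-38; c'=1/8, d'=-19/4
row 2: denom=4−1·1/8=31/8; d'=(42−1·-19/4)/(31/8)=374/31
row 3: denom=8−1·8/31=240/31; d'=(-6−1·374/31)/(240/31)=-7/3
row 4: denom=8−3·31/80=547/80; d'=(-18−3·-7/3)/(547/80)=-880/547
back: M4=-880/547
back: M3=-7/3−31/80·-880/547=-2806/1641
back: M2=374/31−8/31·-2806/1641=20522/1641
back: M1=-19/4−1/8·20522/1641=-10360/1641
M: M0=0, M1=-10360/1641, M2=20522/1641, M3=-2806/1641, M4=-880/547, M5=0
seg 0: a=-1, c=M0/2=0, d=(M1−M0)/(6·3)=-5180/14769, b=Δ0−h0·(2M0+M1)/6=2456/547
seg 1: a=3, c=M1/2=-5180/1641, d=(M2−M1)/(6·1)=5147/1641, b=Δ1−h1·(2M1+M2)/6=-2724/547
seg 2: a=-2, c=M2/2=10261/1641, d=(M3−M2)/(6·1)=-1296/547, b=Δ2−h2·(2M2+M3)/6=-3091/1641
seg 3: a=0, c=M3/2=-1403/1641, d=(M4−M3)/(6·3)=83/14769, b=Δ3−h3·(2M3+M4)/6=5767/1641
seg 4: a=3, c=M4/2=-440/547, d=(M5−M4)/(6·1)=440/1641, b=Δ4−h4·(2M4+M5)/6=-2402/1641
t_q=7/2 → seg 1, τ=1/2; S=3+-2724/547·τ+-5180/1641·τ²+5147/1641·τ³=1483/13128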